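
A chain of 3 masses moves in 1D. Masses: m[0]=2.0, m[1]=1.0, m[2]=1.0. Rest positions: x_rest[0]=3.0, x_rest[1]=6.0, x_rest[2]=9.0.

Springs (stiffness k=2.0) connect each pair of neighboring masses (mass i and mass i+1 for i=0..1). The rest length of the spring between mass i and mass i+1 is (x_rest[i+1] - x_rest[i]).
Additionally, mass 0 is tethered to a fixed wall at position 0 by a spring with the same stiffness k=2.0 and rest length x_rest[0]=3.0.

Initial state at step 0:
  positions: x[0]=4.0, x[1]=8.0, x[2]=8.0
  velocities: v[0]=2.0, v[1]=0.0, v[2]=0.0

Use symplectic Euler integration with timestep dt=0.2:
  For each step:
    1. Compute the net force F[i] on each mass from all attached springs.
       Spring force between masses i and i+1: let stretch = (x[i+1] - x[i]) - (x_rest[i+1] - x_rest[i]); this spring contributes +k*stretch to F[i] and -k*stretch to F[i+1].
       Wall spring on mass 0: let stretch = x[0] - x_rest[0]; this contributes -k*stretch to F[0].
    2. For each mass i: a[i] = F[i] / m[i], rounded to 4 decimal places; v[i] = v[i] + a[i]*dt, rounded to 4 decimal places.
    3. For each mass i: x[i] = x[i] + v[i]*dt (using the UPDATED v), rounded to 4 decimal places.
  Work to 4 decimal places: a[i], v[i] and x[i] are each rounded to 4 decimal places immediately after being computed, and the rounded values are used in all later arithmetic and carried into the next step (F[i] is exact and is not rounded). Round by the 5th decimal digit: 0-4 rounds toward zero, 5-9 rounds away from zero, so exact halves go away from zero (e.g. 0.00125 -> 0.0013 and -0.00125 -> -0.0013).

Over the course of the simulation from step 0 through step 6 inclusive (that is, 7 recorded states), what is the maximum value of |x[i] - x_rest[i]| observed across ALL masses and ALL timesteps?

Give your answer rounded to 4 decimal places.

Answer: 2.1364

Derivation:
Step 0: x=[4.0000 8.0000 8.0000] v=[2.0000 0.0000 0.0000]
Step 1: x=[4.4000 7.6800 8.2400] v=[2.0000 -1.6000 1.2000]
Step 2: x=[4.7552 7.1424 8.6752] v=[1.7760 -2.6880 2.1760]
Step 3: x=[5.0157 6.5364 9.2278] v=[1.3024 -3.0298 2.7629]
Step 4: x=[5.1364 6.0241 9.8051] v=[0.6034 -2.5615 2.8863]
Step 5: x=[5.0871 5.7433 10.3199] v=[-0.2463 -1.4042 2.5739]
Step 6: x=[4.8606 5.7761 10.7086] v=[-1.1325 0.1640 1.9433]
Max displacement = 2.1364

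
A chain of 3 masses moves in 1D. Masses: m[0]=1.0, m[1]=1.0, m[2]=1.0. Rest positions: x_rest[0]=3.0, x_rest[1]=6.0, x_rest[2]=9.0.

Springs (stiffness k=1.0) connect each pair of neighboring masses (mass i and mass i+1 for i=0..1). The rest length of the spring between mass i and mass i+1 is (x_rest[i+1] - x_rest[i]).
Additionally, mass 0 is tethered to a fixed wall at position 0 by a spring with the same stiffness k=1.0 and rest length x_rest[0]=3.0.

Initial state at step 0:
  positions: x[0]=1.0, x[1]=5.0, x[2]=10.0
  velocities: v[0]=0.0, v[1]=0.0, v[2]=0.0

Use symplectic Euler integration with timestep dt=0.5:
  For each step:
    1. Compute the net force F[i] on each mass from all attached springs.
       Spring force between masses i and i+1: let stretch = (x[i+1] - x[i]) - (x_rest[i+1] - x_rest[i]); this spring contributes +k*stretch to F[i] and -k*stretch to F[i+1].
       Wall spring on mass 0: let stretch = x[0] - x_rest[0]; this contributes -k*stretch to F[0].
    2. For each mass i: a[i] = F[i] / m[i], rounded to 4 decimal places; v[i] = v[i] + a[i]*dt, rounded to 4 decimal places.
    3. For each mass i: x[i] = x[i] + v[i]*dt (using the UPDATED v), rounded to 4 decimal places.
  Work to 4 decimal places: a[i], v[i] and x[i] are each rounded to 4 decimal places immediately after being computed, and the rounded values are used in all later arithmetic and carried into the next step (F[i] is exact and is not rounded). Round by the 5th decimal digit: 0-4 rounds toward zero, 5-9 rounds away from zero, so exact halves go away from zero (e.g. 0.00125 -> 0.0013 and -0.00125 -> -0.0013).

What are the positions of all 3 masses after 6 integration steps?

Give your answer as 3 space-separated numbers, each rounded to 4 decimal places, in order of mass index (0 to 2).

Answer: 3.9380 6.5182 8.0829

Derivation:
Step 0: x=[1.0000 5.0000 10.0000] v=[0.0000 0.0000 0.0000]
Step 1: x=[1.7500 5.2500 9.5000] v=[1.5000 0.5000 -1.0000]
Step 2: x=[2.9375 5.6875 8.6875] v=[2.3750 0.8750 -1.6250]
Step 3: x=[4.0782 6.1875 7.8750] v=[2.2813 1.0000 -1.6250]
Step 4: x=[4.7267 6.5821 7.3906] v=[1.2969 0.7891 -0.9688]
Step 5: x=[4.6573 6.7150 7.4541] v=[-0.1388 0.2657 0.1270]
Step 6: x=[3.9380 6.5182 8.0829] v=[-1.4386 -0.3936 1.2575]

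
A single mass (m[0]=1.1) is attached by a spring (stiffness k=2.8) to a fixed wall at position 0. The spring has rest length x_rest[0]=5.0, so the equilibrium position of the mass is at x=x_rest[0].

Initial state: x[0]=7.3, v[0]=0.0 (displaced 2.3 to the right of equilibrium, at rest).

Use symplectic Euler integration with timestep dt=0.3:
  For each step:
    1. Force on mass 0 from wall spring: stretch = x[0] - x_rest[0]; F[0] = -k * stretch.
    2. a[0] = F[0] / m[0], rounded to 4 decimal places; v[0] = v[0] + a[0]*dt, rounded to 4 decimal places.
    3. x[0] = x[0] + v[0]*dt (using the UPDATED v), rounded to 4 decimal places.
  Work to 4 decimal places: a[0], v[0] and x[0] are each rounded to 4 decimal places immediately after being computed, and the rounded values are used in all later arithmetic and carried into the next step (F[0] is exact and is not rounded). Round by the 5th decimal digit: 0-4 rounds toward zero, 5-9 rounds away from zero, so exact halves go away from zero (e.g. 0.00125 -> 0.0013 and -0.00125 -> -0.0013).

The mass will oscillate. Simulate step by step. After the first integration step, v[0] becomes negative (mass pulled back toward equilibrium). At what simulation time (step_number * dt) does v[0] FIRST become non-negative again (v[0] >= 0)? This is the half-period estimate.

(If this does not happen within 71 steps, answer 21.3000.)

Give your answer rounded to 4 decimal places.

Step 0: x=[7.3000] v=[0.0000]
Step 1: x=[6.7731] v=[-1.7564]
Step 2: x=[5.8400] v=[-3.1104]
Step 3: x=[4.7144] v=[-3.7519]
Step 4: x=[3.6543] v=[-3.5338]
Step 5: x=[2.9024] v=[-2.5062]
Step 6: x=[2.6311] v=[-0.9044]
Step 7: x=[2.9025] v=[0.9046]
First v>=0 after going negative at step 7, time=2.1000

Answer: 2.1000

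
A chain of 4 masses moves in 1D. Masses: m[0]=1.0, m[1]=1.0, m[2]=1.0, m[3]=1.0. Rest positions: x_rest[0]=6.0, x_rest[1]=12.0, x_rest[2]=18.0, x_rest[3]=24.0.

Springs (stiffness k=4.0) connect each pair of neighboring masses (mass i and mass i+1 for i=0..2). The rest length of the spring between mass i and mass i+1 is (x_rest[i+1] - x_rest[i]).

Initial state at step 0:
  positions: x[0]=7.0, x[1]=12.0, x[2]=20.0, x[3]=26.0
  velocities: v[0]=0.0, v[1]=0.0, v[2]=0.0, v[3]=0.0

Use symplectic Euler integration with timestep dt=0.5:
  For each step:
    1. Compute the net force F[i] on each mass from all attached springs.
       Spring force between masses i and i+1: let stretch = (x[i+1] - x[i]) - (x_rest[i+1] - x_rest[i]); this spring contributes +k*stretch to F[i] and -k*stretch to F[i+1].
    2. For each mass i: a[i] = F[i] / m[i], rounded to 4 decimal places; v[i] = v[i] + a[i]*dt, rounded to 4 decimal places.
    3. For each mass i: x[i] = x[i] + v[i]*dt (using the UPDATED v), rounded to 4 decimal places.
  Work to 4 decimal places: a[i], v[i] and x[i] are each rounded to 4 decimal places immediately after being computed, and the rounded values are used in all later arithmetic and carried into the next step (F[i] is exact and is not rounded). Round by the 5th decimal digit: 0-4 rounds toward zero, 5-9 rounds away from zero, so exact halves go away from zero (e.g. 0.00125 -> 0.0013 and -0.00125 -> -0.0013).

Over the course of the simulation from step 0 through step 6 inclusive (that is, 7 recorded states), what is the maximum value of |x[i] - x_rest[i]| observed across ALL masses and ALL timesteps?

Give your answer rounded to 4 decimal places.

Answer: 3.0000

Derivation:
Step 0: x=[7.0000 12.0000 20.0000 26.0000] v=[0.0000 0.0000 0.0000 0.0000]
Step 1: x=[6.0000 15.0000 18.0000 26.0000] v=[-2.0000 6.0000 -4.0000 0.0000]
Step 2: x=[8.0000 12.0000 21.0000 24.0000] v=[4.0000 -6.0000 6.0000 -4.0000]
Step 3: x=[8.0000 14.0000 18.0000 25.0000] v=[0.0000 4.0000 -6.0000 2.0000]
Step 4: x=[8.0000 14.0000 18.0000 25.0000] v=[0.0000 0.0000 0.0000 0.0000]
Step 5: x=[8.0000 12.0000 21.0000 24.0000] v=[0.0000 -4.0000 6.0000 -2.0000]
Step 6: x=[6.0000 15.0000 18.0000 26.0000] v=[-4.0000 6.0000 -6.0000 4.0000]
Max displacement = 3.0000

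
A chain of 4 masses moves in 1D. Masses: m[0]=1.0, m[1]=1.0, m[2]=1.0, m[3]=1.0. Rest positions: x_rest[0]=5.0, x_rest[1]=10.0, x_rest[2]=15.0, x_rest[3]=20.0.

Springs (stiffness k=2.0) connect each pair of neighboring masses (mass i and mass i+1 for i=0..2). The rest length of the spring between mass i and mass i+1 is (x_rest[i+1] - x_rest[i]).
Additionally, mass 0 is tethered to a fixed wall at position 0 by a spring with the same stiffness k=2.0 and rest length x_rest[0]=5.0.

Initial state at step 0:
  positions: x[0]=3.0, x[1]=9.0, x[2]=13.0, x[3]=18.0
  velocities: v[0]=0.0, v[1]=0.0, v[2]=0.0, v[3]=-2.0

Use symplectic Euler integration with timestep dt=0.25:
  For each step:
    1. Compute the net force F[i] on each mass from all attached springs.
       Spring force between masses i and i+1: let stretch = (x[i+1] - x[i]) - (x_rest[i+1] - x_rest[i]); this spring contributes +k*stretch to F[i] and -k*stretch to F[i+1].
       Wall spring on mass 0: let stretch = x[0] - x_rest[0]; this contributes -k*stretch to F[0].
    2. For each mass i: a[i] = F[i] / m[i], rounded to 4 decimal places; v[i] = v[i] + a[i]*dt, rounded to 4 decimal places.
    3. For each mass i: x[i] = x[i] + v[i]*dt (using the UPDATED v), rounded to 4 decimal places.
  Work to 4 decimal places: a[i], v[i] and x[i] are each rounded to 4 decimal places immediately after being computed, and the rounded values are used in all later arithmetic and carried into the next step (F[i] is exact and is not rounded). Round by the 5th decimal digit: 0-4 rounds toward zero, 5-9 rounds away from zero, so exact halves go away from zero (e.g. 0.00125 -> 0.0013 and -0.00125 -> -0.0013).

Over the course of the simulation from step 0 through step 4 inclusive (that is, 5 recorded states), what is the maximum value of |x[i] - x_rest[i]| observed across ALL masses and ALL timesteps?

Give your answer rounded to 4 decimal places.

Step 0: x=[3.0000 9.0000 13.0000 18.0000] v=[0.0000 0.0000 0.0000 -2.0000]
Step 1: x=[3.3750 8.7500 13.1250 17.5000] v=[1.5000 -1.0000 0.5000 -2.0000]
Step 2: x=[4.0000 8.3750 13.2500 17.0781] v=[2.5000 -1.5000 0.5000 -1.6875]
Step 3: x=[4.6719 8.0625 13.2441 16.8027] v=[2.6875 -1.2500 -0.0235 -1.1016]
Step 4: x=[5.1836 7.9739 13.0354 16.7075] v=[2.0469 -0.3545 -0.8350 -0.3809]
Max displacement = 3.2925

Answer: 3.2925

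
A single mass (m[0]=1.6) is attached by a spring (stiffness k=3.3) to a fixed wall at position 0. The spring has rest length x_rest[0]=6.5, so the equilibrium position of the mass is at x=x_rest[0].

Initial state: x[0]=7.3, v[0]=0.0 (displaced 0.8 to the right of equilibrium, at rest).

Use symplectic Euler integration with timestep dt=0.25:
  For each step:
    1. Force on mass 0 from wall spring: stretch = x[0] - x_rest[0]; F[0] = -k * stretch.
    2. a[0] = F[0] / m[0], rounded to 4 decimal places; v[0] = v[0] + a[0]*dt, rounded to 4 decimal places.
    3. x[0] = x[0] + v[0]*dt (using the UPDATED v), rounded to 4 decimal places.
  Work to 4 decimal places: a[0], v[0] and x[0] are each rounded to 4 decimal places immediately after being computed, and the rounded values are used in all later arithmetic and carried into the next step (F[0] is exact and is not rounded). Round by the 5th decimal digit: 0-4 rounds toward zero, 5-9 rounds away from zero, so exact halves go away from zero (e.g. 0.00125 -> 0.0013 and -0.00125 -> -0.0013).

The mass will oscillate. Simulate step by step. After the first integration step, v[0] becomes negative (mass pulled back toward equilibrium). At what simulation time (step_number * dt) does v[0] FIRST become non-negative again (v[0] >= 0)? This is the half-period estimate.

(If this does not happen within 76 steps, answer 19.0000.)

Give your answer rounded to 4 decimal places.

Step 0: x=[7.3000] v=[0.0000]
Step 1: x=[7.1969] v=[-0.4125]
Step 2: x=[7.0039] v=[-0.7719]
Step 3: x=[6.7460] v=[-1.0317]
Step 4: x=[6.4564] v=[-1.1586]
Step 5: x=[6.1724] v=[-1.1361]
Step 6: x=[5.9306] v=[-0.9672]
Step 7: x=[5.7622] v=[-0.6736]
Step 8: x=[5.6889] v=[-0.2932]
Step 9: x=[5.7202] v=[0.1250]
First v>=0 after going negative at step 9, time=2.2500

Answer: 2.2500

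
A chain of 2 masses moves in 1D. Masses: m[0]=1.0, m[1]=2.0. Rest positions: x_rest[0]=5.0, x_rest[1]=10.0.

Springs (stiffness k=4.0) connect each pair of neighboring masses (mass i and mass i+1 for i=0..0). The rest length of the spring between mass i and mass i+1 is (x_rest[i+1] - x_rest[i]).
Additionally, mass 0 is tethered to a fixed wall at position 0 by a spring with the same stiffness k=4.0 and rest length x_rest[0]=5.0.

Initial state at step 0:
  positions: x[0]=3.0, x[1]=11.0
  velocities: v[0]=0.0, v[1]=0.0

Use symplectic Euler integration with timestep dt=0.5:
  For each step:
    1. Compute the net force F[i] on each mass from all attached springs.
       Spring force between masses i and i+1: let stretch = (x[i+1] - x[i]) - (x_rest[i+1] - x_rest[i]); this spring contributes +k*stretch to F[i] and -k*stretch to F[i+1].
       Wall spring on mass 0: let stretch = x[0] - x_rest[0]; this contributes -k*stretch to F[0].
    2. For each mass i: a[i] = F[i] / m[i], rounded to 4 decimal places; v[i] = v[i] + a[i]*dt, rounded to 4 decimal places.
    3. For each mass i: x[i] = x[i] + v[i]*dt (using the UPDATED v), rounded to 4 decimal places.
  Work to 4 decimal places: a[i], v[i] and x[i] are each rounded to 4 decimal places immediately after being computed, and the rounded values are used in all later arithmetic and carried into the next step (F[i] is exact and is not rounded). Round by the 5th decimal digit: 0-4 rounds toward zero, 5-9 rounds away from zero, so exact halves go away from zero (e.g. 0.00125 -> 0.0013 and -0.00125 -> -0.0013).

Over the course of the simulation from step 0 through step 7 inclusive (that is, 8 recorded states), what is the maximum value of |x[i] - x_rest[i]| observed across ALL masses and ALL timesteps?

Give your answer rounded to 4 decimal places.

Step 0: x=[3.0000 11.0000] v=[0.0000 0.0000]
Step 1: x=[8.0000 9.5000] v=[10.0000 -3.0000]
Step 2: x=[6.5000 9.7500] v=[-3.0000 0.5000]
Step 3: x=[1.7500 10.8750] v=[-9.5000 2.2500]
Step 4: x=[4.3750 9.9375] v=[5.2500 -1.8750]
Step 5: x=[8.1875 8.7188] v=[7.6250 -2.4375]
Step 6: x=[4.3438 9.7344] v=[-7.6874 2.0312]
Step 7: x=[1.5469 10.5547] v=[-5.5938 1.6406]
Max displacement = 3.4531

Answer: 3.4531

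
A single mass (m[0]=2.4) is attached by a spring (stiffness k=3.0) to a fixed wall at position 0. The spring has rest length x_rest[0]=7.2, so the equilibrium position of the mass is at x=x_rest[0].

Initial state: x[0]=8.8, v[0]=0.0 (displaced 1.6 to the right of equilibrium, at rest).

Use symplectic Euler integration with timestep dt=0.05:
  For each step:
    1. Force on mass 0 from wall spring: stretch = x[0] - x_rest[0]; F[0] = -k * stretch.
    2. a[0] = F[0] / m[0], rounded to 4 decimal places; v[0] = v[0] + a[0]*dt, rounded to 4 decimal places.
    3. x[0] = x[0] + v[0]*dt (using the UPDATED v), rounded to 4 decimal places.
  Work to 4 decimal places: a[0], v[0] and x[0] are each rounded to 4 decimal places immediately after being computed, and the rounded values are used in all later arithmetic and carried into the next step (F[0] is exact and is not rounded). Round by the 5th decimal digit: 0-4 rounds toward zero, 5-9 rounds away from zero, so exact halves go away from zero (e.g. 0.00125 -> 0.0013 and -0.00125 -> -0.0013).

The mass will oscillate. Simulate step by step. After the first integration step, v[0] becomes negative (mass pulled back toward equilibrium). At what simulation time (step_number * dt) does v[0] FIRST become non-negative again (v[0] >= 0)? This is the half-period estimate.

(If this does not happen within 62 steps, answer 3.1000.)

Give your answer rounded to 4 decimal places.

Step 0: x=[8.8000] v=[0.0000]
Step 1: x=[8.7950] v=[-0.1000]
Step 2: x=[8.7850] v=[-0.1997]
Step 3: x=[8.7701] v=[-0.2988]
Step 4: x=[8.7503] v=[-0.3969]
Step 5: x=[8.7256] v=[-0.4938]
Step 6: x=[8.6961] v=[-0.5892]
Step 7: x=[8.6620] v=[-0.6827]
Step 8: x=[8.6233] v=[-0.7741]
Step 9: x=[8.5801] v=[-0.8631]
Step 10: x=[8.5326] v=[-0.9494]
Step 11: x=[8.4810] v=[-1.0327]
Step 12: x=[8.4254] v=[-1.1128]
Step 13: x=[8.3659] v=[-1.1894]
Step 14: x=[8.3028] v=[-1.2623]
Step 15: x=[8.2362] v=[-1.3312]
Step 16: x=[8.1664] v=[-1.3960]
Step 17: x=[8.0936] v=[-1.4564]
Step 18: x=[8.0180] v=[-1.5123]
Step 19: x=[7.9398] v=[-1.5634]
Step 20: x=[7.8593] v=[-1.6096]
Step 21: x=[7.7768] v=[-1.6508]
Step 22: x=[7.6925] v=[-1.6869]
Step 23: x=[7.6066] v=[-1.7177]
Step 24: x=[7.5194] v=[-1.7431]
Step 25: x=[7.4312] v=[-1.7631]
Step 26: x=[7.3423] v=[-1.7776]
Step 27: x=[7.2530] v=[-1.7865]
Step 28: x=[7.1635] v=[-1.7898]
Step 29: x=[7.0741] v=[-1.7875]
Step 30: x=[6.9851] v=[-1.7796]
Step 31: x=[6.8968] v=[-1.7662]
Step 32: x=[6.8094] v=[-1.7473]
Step 33: x=[6.7233] v=[-1.7229]
Step 34: x=[6.6386] v=[-1.6931]
Step 35: x=[6.5557] v=[-1.6580]
Step 36: x=[6.4748] v=[-1.6177]
Step 37: x=[6.3962] v=[-1.5724]
Step 38: x=[6.3201] v=[-1.5222]
Step 39: x=[6.2467] v=[-1.4672]
Step 40: x=[6.1763] v=[-1.4076]
Step 41: x=[6.1091] v=[-1.3436]
Step 42: x=[6.0453] v=[-1.2754]
Step 43: x=[5.9851] v=[-1.2032]
Step 44: x=[5.9287] v=[-1.1273]
Step 45: x=[5.8763] v=[-1.0478]
Step 46: x=[5.8280] v=[-0.9651]
Step 47: x=[5.7840] v=[-0.8794]
Step 48: x=[5.7445] v=[-0.7909]
Step 49: x=[5.7095] v=[-0.6999]
Step 50: x=[5.6792] v=[-0.6067]
Step 51: x=[5.6536] v=[-0.5117]
Step 52: x=[5.6328] v=[-0.4151]
Step 53: x=[5.6169] v=[-0.3172]
Step 54: x=[5.6060] v=[-0.2183]
Step 55: x=[5.6001] v=[-0.1187]
Step 56: x=[5.5992] v=[-0.0187]
Step 57: x=[5.6033] v=[0.0814]
First v>=0 after going negative at step 57, time=2.8500

Answer: 2.8500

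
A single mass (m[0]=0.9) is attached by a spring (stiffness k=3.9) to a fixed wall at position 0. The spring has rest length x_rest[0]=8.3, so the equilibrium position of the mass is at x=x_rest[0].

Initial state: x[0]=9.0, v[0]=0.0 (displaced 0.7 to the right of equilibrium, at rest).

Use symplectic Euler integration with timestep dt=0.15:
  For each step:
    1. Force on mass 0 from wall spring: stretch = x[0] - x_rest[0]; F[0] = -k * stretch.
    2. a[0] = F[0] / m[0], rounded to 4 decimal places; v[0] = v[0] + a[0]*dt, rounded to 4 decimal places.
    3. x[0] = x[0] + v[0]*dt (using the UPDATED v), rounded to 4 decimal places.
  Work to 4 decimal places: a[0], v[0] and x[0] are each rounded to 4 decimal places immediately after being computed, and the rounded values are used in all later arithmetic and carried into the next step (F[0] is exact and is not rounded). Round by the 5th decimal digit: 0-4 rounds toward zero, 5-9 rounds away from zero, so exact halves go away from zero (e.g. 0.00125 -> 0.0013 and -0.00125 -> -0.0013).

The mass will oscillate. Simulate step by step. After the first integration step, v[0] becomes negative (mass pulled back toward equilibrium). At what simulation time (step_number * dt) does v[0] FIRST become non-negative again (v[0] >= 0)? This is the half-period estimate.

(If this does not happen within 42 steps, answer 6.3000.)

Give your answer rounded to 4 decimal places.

Answer: 1.6500

Derivation:
Step 0: x=[9.0000] v=[0.0000]
Step 1: x=[8.9318] v=[-0.4550]
Step 2: x=[8.8019] v=[-0.8657]
Step 3: x=[8.6231] v=[-1.1919]
Step 4: x=[8.4128] v=[-1.4019]
Step 5: x=[8.1915] v=[-1.4752]
Step 6: x=[7.9808] v=[-1.4047]
Step 7: x=[7.8012] v=[-1.1972]
Step 8: x=[7.6703] v=[-0.8730]
Step 9: x=[7.6007] v=[-0.4637]
Step 10: x=[7.5993] v=[-0.0092]
Step 11: x=[7.6662] v=[0.4463]
First v>=0 after going negative at step 11, time=1.6500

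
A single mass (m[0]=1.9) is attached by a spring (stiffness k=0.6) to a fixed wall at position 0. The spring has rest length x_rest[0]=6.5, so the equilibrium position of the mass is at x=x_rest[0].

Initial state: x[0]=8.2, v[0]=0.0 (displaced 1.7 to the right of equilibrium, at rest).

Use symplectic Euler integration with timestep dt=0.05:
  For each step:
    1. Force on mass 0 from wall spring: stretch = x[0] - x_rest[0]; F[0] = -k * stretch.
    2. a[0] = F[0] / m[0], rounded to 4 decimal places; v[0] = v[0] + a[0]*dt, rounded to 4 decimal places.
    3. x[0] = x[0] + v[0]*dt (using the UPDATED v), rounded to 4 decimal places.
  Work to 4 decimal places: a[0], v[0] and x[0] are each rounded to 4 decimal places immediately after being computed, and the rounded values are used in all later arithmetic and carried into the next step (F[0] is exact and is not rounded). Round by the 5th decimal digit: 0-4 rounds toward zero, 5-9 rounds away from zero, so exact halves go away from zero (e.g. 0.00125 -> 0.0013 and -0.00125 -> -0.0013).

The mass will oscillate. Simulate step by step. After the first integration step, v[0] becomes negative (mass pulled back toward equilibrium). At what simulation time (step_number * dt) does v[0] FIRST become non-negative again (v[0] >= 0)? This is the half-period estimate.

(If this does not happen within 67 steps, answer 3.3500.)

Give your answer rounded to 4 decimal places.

Answer: 3.3500

Derivation:
Step 0: x=[8.2000] v=[0.0000]
Step 1: x=[8.1987] v=[-0.0268]
Step 2: x=[8.1960] v=[-0.0536]
Step 3: x=[8.1920] v=[-0.0804]
Step 4: x=[8.1866] v=[-0.1071]
Step 5: x=[8.1799] v=[-0.1337]
Step 6: x=[8.1719] v=[-0.1602]
Step 7: x=[8.1626] v=[-0.1866]
Step 8: x=[8.1520] v=[-0.2129]
Step 9: x=[8.1401] v=[-0.2390]
Step 10: x=[8.1269] v=[-0.2649]
Step 11: x=[8.1124] v=[-0.2906]
Step 12: x=[8.0966] v=[-0.3161]
Step 13: x=[8.0795] v=[-0.3413]
Step 14: x=[8.0612] v=[-0.3662]
Step 15: x=[8.0417] v=[-0.3909]
Step 16: x=[8.0209] v=[-0.4152]
Step 17: x=[7.9989] v=[-0.4392]
Step 18: x=[7.9758] v=[-0.4629]
Step 19: x=[7.9515] v=[-0.4862]
Step 20: x=[7.9260] v=[-0.5091]
Step 21: x=[7.8994] v=[-0.5316]
Step 22: x=[7.8717] v=[-0.5537]
Step 23: x=[7.8429] v=[-0.5754]
Step 24: x=[7.8131] v=[-0.5966]
Step 25: x=[7.7822] v=[-0.6173]
Step 26: x=[7.7503] v=[-0.6375]
Step 27: x=[7.7174] v=[-0.6572]
Step 28: x=[7.6836] v=[-0.6764]
Step 29: x=[7.6488] v=[-0.6951]
Step 30: x=[7.6131] v=[-0.7132]
Step 31: x=[7.5766] v=[-0.7308]
Step 32: x=[7.5392] v=[-0.7478]
Step 33: x=[7.5010] v=[-0.7642]
Step 34: x=[7.4620] v=[-0.7800]
Step 35: x=[7.4222] v=[-0.7952]
Step 36: x=[7.3817] v=[-0.8098]
Step 37: x=[7.3405] v=[-0.8237]
Step 38: x=[7.2987] v=[-0.8370]
Step 39: x=[7.2562] v=[-0.8496]
Step 40: x=[7.2131] v=[-0.8615]
Step 41: x=[7.1695] v=[-0.8728]
Step 42: x=[7.1253] v=[-0.8834]
Step 43: x=[7.0806] v=[-0.8933]
Step 44: x=[7.0355] v=[-0.9025]
Step 45: x=[6.9900] v=[-0.9110]
Step 46: x=[6.9441] v=[-0.9187]
Step 47: x=[6.8978] v=[-0.9257]
Step 48: x=[6.8512] v=[-0.9320]
Step 49: x=[6.8043] v=[-0.9375]
Step 50: x=[6.7572] v=[-0.9423]
Step 51: x=[6.7099] v=[-0.9464]
Step 52: x=[6.6624] v=[-0.9497]
Step 53: x=[6.6148] v=[-0.9523]
Step 54: x=[6.5671] v=[-0.9541]
Step 55: x=[6.5193] v=[-0.9552]
Step 56: x=[6.4715] v=[-0.9555]
Step 57: x=[6.4237] v=[-0.9551]
Step 58: x=[6.3760] v=[-0.9539]
Step 59: x=[6.3284] v=[-0.9519]
Step 60: x=[6.2809] v=[-0.9492]
Step 61: x=[6.2336] v=[-0.9457]
Step 62: x=[6.1865] v=[-0.9415]
Step 63: x=[6.1397] v=[-0.9366]
Step 64: x=[6.0932] v=[-0.9309]
Step 65: x=[6.0470] v=[-0.9245]
Step 66: x=[6.0011] v=[-0.9173]
Step 67: x=[5.9556] v=[-0.9094]
v[0] did not become non-negative within 67 steps; using fallback time=3.3500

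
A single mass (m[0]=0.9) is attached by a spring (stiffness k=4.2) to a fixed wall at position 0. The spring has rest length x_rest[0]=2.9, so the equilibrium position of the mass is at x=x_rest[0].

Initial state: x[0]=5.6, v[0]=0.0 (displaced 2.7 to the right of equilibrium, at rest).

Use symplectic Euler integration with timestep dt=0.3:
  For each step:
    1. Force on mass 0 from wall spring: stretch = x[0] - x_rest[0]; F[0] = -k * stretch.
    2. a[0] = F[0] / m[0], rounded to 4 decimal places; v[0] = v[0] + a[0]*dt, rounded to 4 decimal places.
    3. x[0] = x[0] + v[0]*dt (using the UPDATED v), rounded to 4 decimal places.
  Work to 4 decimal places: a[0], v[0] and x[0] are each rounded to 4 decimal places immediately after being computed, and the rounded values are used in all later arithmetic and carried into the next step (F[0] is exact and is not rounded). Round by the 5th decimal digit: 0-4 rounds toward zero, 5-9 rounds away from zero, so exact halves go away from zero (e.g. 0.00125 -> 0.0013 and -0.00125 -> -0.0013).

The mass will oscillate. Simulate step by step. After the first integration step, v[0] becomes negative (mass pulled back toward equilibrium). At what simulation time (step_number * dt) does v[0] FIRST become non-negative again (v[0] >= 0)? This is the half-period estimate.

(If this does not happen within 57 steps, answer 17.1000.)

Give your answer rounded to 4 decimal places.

Step 0: x=[5.6000] v=[0.0000]
Step 1: x=[4.4660] v=[-3.7800]
Step 2: x=[2.6743] v=[-5.9724]
Step 3: x=[0.9774] v=[-5.6564]
Step 4: x=[0.0880] v=[-2.9648]
Step 5: x=[0.3796] v=[0.9720]
First v>=0 after going negative at step 5, time=1.5000

Answer: 1.5000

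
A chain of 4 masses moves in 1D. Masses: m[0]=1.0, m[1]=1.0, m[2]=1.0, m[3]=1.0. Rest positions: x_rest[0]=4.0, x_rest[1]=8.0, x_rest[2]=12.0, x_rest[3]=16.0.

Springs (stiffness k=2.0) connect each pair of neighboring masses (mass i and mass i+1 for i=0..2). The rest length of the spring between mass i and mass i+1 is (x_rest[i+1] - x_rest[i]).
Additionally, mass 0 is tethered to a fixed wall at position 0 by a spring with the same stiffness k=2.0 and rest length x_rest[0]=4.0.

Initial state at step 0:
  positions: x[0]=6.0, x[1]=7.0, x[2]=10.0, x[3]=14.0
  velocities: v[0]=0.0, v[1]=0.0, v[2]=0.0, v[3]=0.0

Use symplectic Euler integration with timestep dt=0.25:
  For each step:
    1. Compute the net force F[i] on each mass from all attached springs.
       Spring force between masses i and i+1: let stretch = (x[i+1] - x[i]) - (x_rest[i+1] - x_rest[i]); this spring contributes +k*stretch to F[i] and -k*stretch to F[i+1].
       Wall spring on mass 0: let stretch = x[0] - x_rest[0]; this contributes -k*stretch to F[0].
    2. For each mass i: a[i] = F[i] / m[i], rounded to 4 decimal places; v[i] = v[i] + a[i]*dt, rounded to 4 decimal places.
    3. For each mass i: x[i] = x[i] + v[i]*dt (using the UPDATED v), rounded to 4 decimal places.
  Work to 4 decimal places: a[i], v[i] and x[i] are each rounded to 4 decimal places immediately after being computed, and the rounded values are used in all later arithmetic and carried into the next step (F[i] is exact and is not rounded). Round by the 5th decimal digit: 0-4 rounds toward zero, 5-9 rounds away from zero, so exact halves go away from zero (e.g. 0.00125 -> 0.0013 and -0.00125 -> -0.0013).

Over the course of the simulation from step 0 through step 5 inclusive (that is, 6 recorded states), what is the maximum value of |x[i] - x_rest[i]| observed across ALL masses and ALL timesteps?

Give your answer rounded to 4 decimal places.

Answer: 2.3688

Derivation:
Step 0: x=[6.0000 7.0000 10.0000 14.0000] v=[0.0000 0.0000 0.0000 0.0000]
Step 1: x=[5.3750 7.2500 10.1250 14.0000] v=[-2.5000 1.0000 0.5000 0.0000]
Step 2: x=[4.3125 7.6250 10.3750 14.0156] v=[-4.2500 1.5000 1.0000 0.0625]
Step 3: x=[3.1250 7.9297 10.7363 14.0762] v=[-4.7500 1.2188 1.4453 0.2422]
Step 4: x=[2.1475 7.9847 11.1643 14.2193] v=[-3.9102 0.2198 1.7120 0.5723]
Step 5: x=[1.6312 7.7075 11.5767 14.4805] v=[-2.0654 -1.1090 1.6497 1.0448]
Max displacement = 2.3688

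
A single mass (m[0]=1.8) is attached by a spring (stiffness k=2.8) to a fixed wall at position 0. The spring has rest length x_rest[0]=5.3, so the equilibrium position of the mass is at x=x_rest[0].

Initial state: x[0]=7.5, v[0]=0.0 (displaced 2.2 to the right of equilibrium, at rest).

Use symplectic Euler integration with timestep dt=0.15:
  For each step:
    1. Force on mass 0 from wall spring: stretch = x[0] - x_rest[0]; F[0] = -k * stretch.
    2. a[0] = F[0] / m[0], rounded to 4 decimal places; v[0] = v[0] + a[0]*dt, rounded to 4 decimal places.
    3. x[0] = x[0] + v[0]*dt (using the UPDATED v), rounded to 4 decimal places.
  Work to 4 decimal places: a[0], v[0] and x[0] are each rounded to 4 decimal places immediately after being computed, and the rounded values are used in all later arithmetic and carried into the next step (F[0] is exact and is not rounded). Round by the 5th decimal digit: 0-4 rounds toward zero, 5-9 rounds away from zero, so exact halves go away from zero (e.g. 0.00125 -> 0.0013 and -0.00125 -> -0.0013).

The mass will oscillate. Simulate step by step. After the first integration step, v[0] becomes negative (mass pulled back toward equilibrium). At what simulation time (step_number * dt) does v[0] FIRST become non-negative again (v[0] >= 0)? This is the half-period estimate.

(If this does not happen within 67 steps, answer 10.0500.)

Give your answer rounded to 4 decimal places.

Step 0: x=[7.5000] v=[0.0000]
Step 1: x=[7.4230] v=[-0.5133]
Step 2: x=[7.2717] v=[-1.0087]
Step 3: x=[7.0514] v=[-1.4688]
Step 4: x=[6.7698] v=[-1.8775]
Step 5: x=[6.4367] v=[-2.2205]
Step 6: x=[6.0638] v=[-2.4857]
Step 7: x=[5.6642] v=[-2.6639]
Step 8: x=[5.2519] v=[-2.7489]
Step 9: x=[4.8412] v=[-2.7377]
Step 10: x=[4.4466] v=[-2.6306]
Step 11: x=[4.0819] v=[-2.4315]
Step 12: x=[3.7598] v=[-2.1473]
Step 13: x=[3.4916] v=[-1.7879]
Step 14: x=[3.2867] v=[-1.3659]
Step 15: x=[3.1523] v=[-0.8961]
Step 16: x=[3.0931] v=[-0.3950]
Step 17: x=[3.1111] v=[0.1200]
First v>=0 after going negative at step 17, time=2.5500

Answer: 2.5500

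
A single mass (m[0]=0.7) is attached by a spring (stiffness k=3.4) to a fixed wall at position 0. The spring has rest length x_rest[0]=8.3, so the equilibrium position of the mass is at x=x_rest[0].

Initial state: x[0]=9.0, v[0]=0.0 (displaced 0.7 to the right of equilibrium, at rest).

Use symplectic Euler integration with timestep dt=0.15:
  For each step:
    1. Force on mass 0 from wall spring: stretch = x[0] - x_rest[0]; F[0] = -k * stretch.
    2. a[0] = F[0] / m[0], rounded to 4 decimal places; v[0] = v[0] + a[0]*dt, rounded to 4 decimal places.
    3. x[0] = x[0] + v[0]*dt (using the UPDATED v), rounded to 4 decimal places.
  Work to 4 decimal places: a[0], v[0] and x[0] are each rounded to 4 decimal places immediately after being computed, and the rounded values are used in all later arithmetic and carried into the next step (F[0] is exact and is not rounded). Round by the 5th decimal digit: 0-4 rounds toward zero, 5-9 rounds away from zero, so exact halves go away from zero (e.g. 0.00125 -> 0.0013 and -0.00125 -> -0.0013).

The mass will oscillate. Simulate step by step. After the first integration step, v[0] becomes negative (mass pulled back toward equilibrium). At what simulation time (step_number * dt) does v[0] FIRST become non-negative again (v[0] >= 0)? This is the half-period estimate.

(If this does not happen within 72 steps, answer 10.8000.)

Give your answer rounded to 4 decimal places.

Answer: 1.5000

Derivation:
Step 0: x=[9.0000] v=[0.0000]
Step 1: x=[8.9235] v=[-0.5100]
Step 2: x=[8.7789] v=[-0.9643]
Step 3: x=[8.5819] v=[-1.3132]
Step 4: x=[8.3541] v=[-1.5186]
Step 5: x=[8.1204] v=[-1.5580]
Step 6: x=[7.9063] v=[-1.4272]
Step 7: x=[7.7352] v=[-1.1404]
Step 8: x=[7.6259] v=[-0.7289]
Step 9: x=[7.5902] v=[-0.2378]
Step 10: x=[7.6321] v=[0.2793]
First v>=0 after going negative at step 10, time=1.5000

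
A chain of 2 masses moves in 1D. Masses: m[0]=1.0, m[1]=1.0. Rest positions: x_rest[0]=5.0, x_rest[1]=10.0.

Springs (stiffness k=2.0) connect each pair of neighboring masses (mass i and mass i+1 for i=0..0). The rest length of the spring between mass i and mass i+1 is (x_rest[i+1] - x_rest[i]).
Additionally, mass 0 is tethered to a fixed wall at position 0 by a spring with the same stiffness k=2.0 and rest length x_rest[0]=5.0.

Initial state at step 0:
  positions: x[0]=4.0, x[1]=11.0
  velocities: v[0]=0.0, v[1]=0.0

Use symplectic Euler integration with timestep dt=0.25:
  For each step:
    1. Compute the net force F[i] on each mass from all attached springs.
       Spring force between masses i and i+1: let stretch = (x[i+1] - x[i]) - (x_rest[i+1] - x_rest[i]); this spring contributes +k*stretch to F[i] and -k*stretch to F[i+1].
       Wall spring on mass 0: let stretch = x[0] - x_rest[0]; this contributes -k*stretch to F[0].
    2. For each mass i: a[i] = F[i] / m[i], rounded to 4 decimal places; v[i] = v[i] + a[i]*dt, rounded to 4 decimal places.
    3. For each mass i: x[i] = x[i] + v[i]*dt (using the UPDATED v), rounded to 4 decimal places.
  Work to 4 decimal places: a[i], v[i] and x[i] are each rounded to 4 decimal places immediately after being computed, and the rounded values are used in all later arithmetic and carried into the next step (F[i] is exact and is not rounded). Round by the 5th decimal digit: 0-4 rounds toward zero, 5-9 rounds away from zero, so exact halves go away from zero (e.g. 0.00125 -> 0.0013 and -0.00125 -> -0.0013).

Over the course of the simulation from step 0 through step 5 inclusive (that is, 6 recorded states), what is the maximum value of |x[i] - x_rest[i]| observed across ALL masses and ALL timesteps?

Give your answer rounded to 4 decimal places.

Step 0: x=[4.0000 11.0000] v=[0.0000 0.0000]
Step 1: x=[4.3750 10.7500] v=[1.5000 -1.0000]
Step 2: x=[5.0000 10.3281] v=[2.5000 -1.6875]
Step 3: x=[5.6660 9.8652] v=[2.6641 -1.8516]
Step 4: x=[6.1487 9.5024] v=[1.9307 -1.4512]
Step 5: x=[6.2820 9.3454] v=[0.5332 -0.6281]
Max displacement = 1.2820

Answer: 1.2820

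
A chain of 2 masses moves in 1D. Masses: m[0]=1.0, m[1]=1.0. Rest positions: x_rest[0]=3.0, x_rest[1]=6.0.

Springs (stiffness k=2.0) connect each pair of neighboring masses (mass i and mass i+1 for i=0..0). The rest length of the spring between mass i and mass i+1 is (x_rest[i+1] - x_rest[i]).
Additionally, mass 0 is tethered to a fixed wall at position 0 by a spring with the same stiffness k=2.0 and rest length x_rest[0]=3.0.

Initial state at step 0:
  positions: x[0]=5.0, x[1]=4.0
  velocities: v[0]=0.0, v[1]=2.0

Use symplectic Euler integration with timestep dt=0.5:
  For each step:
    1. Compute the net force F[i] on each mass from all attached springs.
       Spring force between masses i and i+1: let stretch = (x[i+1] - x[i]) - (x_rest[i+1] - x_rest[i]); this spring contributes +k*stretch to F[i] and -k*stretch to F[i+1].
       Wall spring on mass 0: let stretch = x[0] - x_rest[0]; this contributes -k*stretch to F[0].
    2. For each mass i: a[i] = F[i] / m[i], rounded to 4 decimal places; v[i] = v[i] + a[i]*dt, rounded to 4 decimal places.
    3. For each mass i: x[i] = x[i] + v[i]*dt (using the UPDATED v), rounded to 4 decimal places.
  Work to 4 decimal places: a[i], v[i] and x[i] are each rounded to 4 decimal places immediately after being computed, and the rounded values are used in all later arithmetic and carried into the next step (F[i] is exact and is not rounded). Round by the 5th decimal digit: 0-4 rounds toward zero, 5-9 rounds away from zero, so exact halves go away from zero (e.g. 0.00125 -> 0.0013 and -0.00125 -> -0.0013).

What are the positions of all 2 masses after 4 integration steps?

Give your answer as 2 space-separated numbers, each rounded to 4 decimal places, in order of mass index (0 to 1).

Step 0: x=[5.0000 4.0000] v=[0.0000 2.0000]
Step 1: x=[2.0000 7.0000] v=[-6.0000 6.0000]
Step 2: x=[0.5000 9.0000] v=[-3.0000 4.0000]
Step 3: x=[3.0000 8.2500] v=[5.0000 -1.5000]
Step 4: x=[6.6250 6.3750] v=[7.2500 -3.7500]

Answer: 6.6250 6.3750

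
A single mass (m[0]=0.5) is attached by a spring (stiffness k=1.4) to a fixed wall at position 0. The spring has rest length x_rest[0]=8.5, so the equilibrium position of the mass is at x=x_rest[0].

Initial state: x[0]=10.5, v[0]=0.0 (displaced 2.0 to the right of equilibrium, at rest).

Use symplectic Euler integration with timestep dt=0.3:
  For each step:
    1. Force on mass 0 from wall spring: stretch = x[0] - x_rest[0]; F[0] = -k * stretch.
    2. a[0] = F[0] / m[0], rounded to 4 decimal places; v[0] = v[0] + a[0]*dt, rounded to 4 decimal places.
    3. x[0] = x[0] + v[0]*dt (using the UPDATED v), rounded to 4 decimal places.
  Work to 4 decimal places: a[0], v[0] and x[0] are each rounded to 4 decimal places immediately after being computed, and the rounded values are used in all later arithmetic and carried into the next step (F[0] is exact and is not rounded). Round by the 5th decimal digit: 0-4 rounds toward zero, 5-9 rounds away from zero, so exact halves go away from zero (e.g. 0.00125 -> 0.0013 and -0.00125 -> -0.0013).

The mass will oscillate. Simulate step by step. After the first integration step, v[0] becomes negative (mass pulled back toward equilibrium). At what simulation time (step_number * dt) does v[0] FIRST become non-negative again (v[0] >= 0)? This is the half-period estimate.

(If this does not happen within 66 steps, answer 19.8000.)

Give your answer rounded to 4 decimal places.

Answer: 2.1000

Derivation:
Step 0: x=[10.5000] v=[0.0000]
Step 1: x=[9.9960] v=[-1.6800]
Step 2: x=[9.1150] v=[-2.9366]
Step 3: x=[8.0790] v=[-3.4532]
Step 4: x=[7.1491] v=[-3.0996]
Step 5: x=[6.5596] v=[-1.9649]
Step 6: x=[6.4591] v=[-0.3350]
Step 7: x=[6.8729] v=[1.3794]
First v>=0 after going negative at step 7, time=2.1000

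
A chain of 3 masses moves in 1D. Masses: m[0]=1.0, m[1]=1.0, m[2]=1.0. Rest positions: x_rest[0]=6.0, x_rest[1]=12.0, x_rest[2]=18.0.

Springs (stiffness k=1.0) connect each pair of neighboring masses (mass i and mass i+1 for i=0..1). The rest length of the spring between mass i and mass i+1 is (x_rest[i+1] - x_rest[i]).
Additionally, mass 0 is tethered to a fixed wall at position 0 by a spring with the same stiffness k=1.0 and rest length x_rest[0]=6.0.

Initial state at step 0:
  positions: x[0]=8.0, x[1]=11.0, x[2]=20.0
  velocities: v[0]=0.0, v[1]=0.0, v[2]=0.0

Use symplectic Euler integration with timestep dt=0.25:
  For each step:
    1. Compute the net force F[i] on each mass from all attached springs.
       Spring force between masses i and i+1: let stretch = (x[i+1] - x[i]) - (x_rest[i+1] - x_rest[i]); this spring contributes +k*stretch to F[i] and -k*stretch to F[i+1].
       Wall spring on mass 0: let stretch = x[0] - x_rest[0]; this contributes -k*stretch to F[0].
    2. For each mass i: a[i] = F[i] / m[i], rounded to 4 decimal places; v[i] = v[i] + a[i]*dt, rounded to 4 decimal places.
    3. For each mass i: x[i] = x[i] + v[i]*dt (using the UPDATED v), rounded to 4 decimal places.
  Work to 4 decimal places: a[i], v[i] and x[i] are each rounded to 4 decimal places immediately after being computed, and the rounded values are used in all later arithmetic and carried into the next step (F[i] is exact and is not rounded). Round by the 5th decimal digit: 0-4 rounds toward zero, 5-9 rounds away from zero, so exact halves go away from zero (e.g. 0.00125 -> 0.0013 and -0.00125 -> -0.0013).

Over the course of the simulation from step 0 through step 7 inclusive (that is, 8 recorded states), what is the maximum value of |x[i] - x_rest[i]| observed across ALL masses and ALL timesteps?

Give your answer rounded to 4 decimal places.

Step 0: x=[8.0000 11.0000 20.0000] v=[0.0000 0.0000 0.0000]
Step 1: x=[7.6875 11.3750 19.8125] v=[-1.2500 1.5000 -0.7500]
Step 2: x=[7.1250 12.0469 19.4727] v=[-2.2500 2.6875 -1.3594]
Step 3: x=[6.4248 12.8753 19.0437] v=[-2.8008 3.3135 -1.7159]
Step 4: x=[5.7262 13.6861 18.6042] v=[-2.7944 3.2430 -1.7580]
Step 5: x=[5.1672 14.3068 18.2323] v=[-2.2360 2.4826 -1.4875]
Step 6: x=[4.8565 14.6016 17.9901] v=[-1.2429 1.1791 -0.9689]
Step 7: x=[4.8513 14.4991 17.9111] v=[-0.0208 -0.4101 -0.3160]
Max displacement = 2.6016

Answer: 2.6016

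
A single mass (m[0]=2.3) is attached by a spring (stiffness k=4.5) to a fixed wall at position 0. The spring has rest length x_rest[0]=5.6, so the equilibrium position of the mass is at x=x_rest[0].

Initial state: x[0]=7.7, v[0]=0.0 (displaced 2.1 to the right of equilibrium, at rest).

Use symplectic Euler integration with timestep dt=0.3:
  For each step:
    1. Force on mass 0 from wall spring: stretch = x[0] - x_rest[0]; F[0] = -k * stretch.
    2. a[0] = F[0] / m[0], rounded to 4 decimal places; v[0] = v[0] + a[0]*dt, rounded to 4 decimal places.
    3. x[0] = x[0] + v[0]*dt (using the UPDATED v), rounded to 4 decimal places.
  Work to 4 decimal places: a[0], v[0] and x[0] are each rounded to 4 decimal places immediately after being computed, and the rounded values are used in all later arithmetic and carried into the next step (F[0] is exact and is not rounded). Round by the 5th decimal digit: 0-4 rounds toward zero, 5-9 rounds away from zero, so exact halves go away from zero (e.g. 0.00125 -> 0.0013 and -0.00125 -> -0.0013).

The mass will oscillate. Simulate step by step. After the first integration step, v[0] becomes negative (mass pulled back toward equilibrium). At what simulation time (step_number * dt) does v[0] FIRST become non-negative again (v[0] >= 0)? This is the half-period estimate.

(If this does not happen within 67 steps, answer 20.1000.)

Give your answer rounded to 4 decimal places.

Answer: 2.4000

Derivation:
Step 0: x=[7.7000] v=[0.0000]
Step 1: x=[7.3302] v=[-1.2326]
Step 2: x=[6.6557] v=[-2.2482]
Step 3: x=[5.7953] v=[-2.8679]
Step 4: x=[4.9006] v=[-2.9825]
Step 5: x=[4.1290] v=[-2.5720]
Step 6: x=[3.6164] v=[-1.7086]
Step 7: x=[3.4531] v=[-0.5443]
Step 8: x=[3.6679] v=[0.7159]
First v>=0 after going negative at step 8, time=2.4000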